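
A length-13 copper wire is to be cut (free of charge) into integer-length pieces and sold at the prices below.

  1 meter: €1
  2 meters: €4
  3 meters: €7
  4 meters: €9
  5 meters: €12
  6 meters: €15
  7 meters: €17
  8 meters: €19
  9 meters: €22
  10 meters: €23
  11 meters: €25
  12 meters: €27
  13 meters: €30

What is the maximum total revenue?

32

Consider every possible first cut. best[k] is the best of p[i]+best[k−i] over all sellable i≤k.
best[1] = 1
best[2] = 4
best[3] = 7
best[4] = 9
best[5] = 12
best[6] = 15
best[7] = 17
best[8] = 19  (first piece 2, then best[6]=15)
best[9] = 22  (first piece 3, then best[6]=15)
best[10] = 24  (first piece 3, then best[7]=17)
best[11] = 27  (first piece 5, then best[6]=15)
best[12] = 30  (first piece 6, then best[6]=15)
best[13] = 32  (first piece 6, then best[7]=17)
One optimal cutting: 7 + 6 → €17 + €15 = €32.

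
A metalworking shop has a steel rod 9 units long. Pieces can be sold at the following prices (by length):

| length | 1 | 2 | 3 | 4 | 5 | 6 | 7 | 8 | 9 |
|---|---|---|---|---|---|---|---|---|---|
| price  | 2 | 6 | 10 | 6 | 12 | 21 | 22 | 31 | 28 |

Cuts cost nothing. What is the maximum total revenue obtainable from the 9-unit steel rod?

Consider every possible first cut. v[k] is the best of p[i]+v[k−i] over all sellable i≤k.
v[1] = 2
v[2] = max(2+2, 6+0) = 6
v[3] = max(2+6, 6+2, 10+0) = 10
v[4] = max(2+10, 6+6, 10+2, 6+0) = 12
v[5] = max(2+12, 6+10, 10+6, 6+2, 12+0) = 16
v[6] = max(2+16, 6+12, 10+10, 6+6, 12+2, 21+0) = 21
v[7] = max(2+21, 6+16, 10+12, …, 21+2, 22+0) = 23
v[8] = max(2+23, 6+21, 10+16, …, 22+2, 31+0) = 31
v[9] = max(2+31, 6+23, 10+21, …, 31+2, 28+0) = 33
One optimal cutting: 8 + 1 → $31 + $2 = $33.

33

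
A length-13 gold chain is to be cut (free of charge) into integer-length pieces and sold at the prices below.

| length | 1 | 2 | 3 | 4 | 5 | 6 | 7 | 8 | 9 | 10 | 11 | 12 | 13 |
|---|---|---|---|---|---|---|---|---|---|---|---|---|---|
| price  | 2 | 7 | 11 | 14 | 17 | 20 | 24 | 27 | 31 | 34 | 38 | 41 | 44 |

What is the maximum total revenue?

47

Let best[k] be the best obtainable value from length k. For each k, try every first piece i and keep the best of price[i] + best[k−i].
best[1] = 2
best[2] = max(2+2, 7+0) = 7
best[3] = max(2+7, 7+2, 11+0) = 11
best[4] = max(2+11, 7+7, 11+2, 14+0) = 14
best[5] = max(2+14, 7+11, 11+7, 14+2, 17+0) = 18
best[6] = max(2+18, 7+14, 11+11, 14+7, 17+2, 20+0) = 22
best[7] = max(2+22, 7+18, 11+14, …, 20+2, 24+0) = 25
best[8] = max(2+25, 7+22, 11+18, …, 24+2, 27+0) = 29
best[9] = max(2+29, 7+25, 11+22, …, 27+2, 31+0) = 33
best[10] = max(2+33, 7+29, 11+25, …, 31+2, 34+0) = 36
best[11] = max(2+36, 7+33, 11+29, …, 34+2, 38+0) = 40
best[12] = max(2+40, 7+36, 11+33, …, 38+2, 41+0) = 44
best[13] = max(2+44, 7+40, 11+36, …, 41+2, 44+0) = 47
One optimal cutting: 3 + 3 + 3 + 2 + 2 → $11 + $11 + $11 + $7 + $7 = $47.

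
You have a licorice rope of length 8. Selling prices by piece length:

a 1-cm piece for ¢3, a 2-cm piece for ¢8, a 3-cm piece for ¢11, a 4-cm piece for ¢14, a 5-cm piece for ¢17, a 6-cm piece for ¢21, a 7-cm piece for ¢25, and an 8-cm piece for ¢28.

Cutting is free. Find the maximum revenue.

Build best[k] bottom-up: best[k] = max over allowed piece i of (p[i] + best[k−i]).
best[1] = 3
best[2] = 8
best[3] = 11  (first piece 1, then best[2]=8)
best[4] = 16  (first piece 2, then best[2]=8)
best[5] = 19  (first piece 1, then best[4]=16)
best[6] = 24  (first piece 2, then best[4]=16)
best[7] = 27  (first piece 1, then best[6]=24)
best[8] = 32  (first piece 2, then best[6]=24)
One optimal cutting: 2 + 2 + 2 + 2 → ¢8 + ¢8 + ¢8 + ¢8 = ¢32.

32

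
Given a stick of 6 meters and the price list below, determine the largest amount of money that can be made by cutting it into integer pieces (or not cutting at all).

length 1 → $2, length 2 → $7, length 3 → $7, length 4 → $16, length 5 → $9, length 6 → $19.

Let v[k] be the best obtainable value from length k. For each k, try every first piece i and keep the best of price[i] + v[k−i].
v[1] = 2
v[2] = max(2+2, 7+0) = 7
v[3] = max(2+7, 7+2, 7+0) = 9
v[4] = max(2+9, 7+7, 7+2, 16+0) = 16
v[5] = max(2+16, 7+9, 7+7, 16+2, 9+0) = 18
v[6] = max(2+18, 7+16, 7+9, 16+7, 9+2, 19+0) = 23
One optimal cutting: 4 + 2 → $16 + $7 = $23.

23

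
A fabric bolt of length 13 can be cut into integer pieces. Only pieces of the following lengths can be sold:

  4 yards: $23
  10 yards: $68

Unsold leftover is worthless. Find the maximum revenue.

69

Build f[k] bottom-up: f[k] = max over allowed piece i of (p[i] + f[k−i]).
f[1] = 0
f[2] = 0
f[3] = 0
f[4] = 23
f[5] = 23
f[6] = 23
f[7] = 23
f[8] = 46  (first piece 4, then f[4]=23)
f[9] = 46
f[10] = 68
f[11] = 68
f[12] = 69  (first piece 4, then f[8]=46)
f[13] = 69
One optimal cutting: pieces 4 + 4 + 4 with 1 yard of scrap → $69.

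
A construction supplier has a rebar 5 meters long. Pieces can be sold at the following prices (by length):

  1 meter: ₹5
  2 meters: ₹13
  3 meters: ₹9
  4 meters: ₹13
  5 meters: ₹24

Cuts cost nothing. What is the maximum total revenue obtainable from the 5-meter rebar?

31

Build v[k] bottom-up: v[k] = max over allowed piece i of (p[i] + v[k−i]).
v[1] = 5
v[2] = max(5+5, 13+0) = 13
v[3] = max(5+13, 13+5, 9+0) = 18
v[4] = max(5+18, 13+13, 9+5, 13+0) = 26
v[5] = max(5+26, 13+18, 9+13, 13+5, 24+0) = 31
One optimal cutting: 2 + 2 + 1 → ₹13 + ₹13 + ₹5 = ₹31.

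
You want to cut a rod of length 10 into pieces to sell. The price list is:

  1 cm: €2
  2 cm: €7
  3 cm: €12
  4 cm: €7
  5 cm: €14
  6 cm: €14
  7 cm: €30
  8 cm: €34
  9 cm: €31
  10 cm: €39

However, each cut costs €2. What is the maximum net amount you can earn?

Build v[k] bottom-up: v[k] = max over allowed piece i of (p[i] + v[k−i]) − 2 per cut.
v[1] = 2
v[2] = 7
v[3] = 12
v[4] = 12  (first piece 1, then v[3]=12)
v[5] = 17  (first piece 2, then v[3]=12)
v[6] = 22  (first piece 3, then v[3]=12)
v[7] = 30
v[8] = 34
v[9] = 35  (first piece 2, then v[7]=30)
v[10] = 40  (first piece 3, then v[7]=30)
One optimal plan: pieces 7 + 3 (1 cut) → €42 − €2 = €40.

40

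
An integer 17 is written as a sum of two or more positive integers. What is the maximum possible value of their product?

Fill f[k] for k=2..17: at each k try every first piece i and multiply by the better of (k−i) uncut or f[k−i].
f[2] = 1·max(1,0) = 1·1 = 1
f[3] = max(1·2, 2·1) = 2
f[4] = max(1·3, 2·2, 3·1) = 4
f[5] = max(1·4, 2·3, 3·2, 4·1) = 6
f[6] = max(1·6, 2·4, 3·3, 4·2, 5·1) = 9
f[7] = max(1·9, 2·6, 3·4, 4·3, 5·2, 6·1) = 12
f[8] = max(1·12, 2·9, 3·6, …, 6·2, 7·1) = 18
f[9] = max(1·18, 2·12, 3·9, …, 7·2, 8·1) = 27
f[10] = max(1·27, 2·18, 3·12, …, 8·2, 9·1) = 36
f[11] = max(1·36, 2·27, 3·18, …, 9·2, 10·1) = 54
f[12] = max(1·54, 2·36, 3·27, …, 10·2, 11·1) = 81
f[13] = max(1·81, 2·54, 3·36, …, 11·2, 12·1) = 108
f[14] = max(1·108, 2·81, 3·54, …, 12·2, 13·1) = 162
f[15] = max(1·162, 2·108, 3·81, …, 13·2, 14·1) = 243
f[16] = max(1·243, 2·162, 3·108, …, 14·2, 15·1) = 324
f[17] = max(1·324, 2·243, 3·162, …, 15·2, 16·1) = 486
One optimal split: 3 + 3 + 3 + 3 + 3 + 2; product 3·3·3·3·3·2 = 486.

486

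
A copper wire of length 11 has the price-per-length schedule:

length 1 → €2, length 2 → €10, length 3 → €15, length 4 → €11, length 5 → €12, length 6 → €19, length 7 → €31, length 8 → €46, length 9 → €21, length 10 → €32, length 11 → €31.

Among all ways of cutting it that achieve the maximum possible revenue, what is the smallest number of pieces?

2

Build r[k] bottom-up: r[k] = max over allowed piece i of (p[i] + r[k−i]).
r[1] = 2
r[2] = 10
r[3] = 15
r[4] = 20  (first piece 2, then r[2]=10)
r[5] = 25  (first piece 2, then r[3]=15)
r[6] = 30  (first piece 2, then r[4]=20)
r[7] = 35  (first piece 2, then r[5]=25)
r[8] = 46
r[9] = 48  (first piece 1, then r[8]=46)
r[10] = 56  (first piece 2, then r[8]=46)
r[11] = 61  (first piece 3, then r[8]=46)
Maximum revenue is €61.
Now minimize piece count subject to staying optimal: for each k, pieces[k] = 1 + min over i with p[i]+r[k−i]=r[k] of pieces[k−i].
pieces[8] = 1
pieces[9] = 2
pieces[10] = 2
pieces[11] = 2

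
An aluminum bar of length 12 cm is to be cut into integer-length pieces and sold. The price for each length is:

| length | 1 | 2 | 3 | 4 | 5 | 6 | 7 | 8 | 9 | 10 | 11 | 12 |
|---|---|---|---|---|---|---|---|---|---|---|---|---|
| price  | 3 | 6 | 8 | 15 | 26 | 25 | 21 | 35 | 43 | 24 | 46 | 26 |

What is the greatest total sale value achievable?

58

Let v[k] be the best obtainable value from length k. For each k, try every first piece i and keep the best of price[i] + v[k−i].
v[1] = 3
v[2] = max(3+3, 6+0) = 6
v[3] = max(3+6, 6+3, 8+0) = 9
v[4] = max(3+9, 6+6, 8+3, 15+0) = 15
v[5] = max(3+15, 6+9, 8+6, 15+3, 26+0) = 26
v[6] = max(3+26, 6+15, 8+9, 15+6, 26+3, 25+0) = 29
v[7] = max(3+29, 6+26, 8+15, …, 25+3, 21+0) = 32
v[8] = max(3+32, 6+29, 8+26, …, 21+3, 35+0) = 35
v[9] = max(3+35, 6+32, 8+29, …, 35+3, 43+0) = 43
v[10] = max(3+43, 6+35, 8+32, …, 43+3, 24+0) = 52
v[11] = max(3+52, 6+43, 8+35, …, 24+3, 46+0) = 55
v[12] = max(3+55, 6+52, 8+43, …, 46+3, 26+0) = 58
One optimal cutting: 5 + 5 + 1 + 1 → $26 + $26 + $3 + $3 = $58.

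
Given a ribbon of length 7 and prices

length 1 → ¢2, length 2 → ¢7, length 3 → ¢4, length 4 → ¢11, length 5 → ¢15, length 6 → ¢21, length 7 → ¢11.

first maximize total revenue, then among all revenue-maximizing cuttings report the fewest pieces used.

Consider every possible first cut. r[k] is the best of p[i]+r[k−i] over all sellable i≤k.
r[1] = 2
r[2] = 7
r[3] = 9  (first piece 1, then r[2]=7)
r[4] = 14  (first piece 2, then r[2]=7)
r[5] = 16  (first piece 1, then r[4]=14)
r[6] = 21  (first piece 2, then r[4]=14)
r[7] = 23  (first piece 1, then r[6]=21)
Maximum revenue is ¢23.
Now minimize piece count subject to staying optimal: for each k, pieces[k] = 1 + min over i with p[i]+r[k−i]=r[k] of pieces[k−i].
pieces[4] = 2
pieces[5] = 3
pieces[6] = 1
pieces[7] = 2

2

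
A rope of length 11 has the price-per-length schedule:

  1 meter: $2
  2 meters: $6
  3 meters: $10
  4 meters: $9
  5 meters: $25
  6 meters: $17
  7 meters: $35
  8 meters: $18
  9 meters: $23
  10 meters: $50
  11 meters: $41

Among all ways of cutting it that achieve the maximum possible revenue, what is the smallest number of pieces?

2

Build r[k] bottom-up: r[k] = max over allowed piece i of (p[i] + r[k−i]).
r[1] = 2
r[2] = max(2+2, 6+0) = 6
r[3] = max(2+6, 6+2, 10+0) = 10
r[4] = max(2+10, 6+6, 10+2, 9+0) = 12
r[5] = max(2+12, 6+10, 10+6, 9+2, 25+0) = 25
r[6] = max(2+25, 6+12, 10+10, 9+6, 25+2, 17+0) = 27
r[7] = max(2+27, 6+25, 10+12, …, 17+2, 35+0) = 35
r[8] = max(2+35, 6+27, 10+25, …, 35+2, 18+0) = 37
r[9] = max(2+37, 6+35, 10+27, …, 18+2, 23+0) = 41
r[10] = max(2+41, 6+37, 10+35, …, 23+2, 50+0) = 50
r[11] = max(2+50, 6+41, 10+37, …, 50+2, 41+0) = 52
Maximum revenue is $52.
Now minimize piece count subject to staying optimal: for each k, pieces[k] = 1 + min over i with p[i]+r[k−i]=r[k] of pieces[k−i].
pieces[8] = 2
pieces[9] = 2
pieces[10] = 1
pieces[11] = 2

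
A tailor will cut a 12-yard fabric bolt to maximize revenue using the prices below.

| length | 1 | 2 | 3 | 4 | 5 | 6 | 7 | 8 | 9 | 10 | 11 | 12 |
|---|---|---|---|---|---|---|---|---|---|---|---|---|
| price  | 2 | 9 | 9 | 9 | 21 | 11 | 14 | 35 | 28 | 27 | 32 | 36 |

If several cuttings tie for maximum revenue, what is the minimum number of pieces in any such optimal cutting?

Consider every possible first cut. r[k] is the best of p[i]+r[k−i] over all sellable i≤k.
r[1] = 2
r[2] = 9
r[3] = 11  (first piece 1, then r[2]=9)
r[4] = 18  (first piece 2, then r[2]=9)
r[5] = 21
r[6] = 27  (first piece 2, then r[4]=18)
r[7] = 30  (first piece 2, then r[5]=21)
r[8] = 36  (first piece 2, then r[6]=27)
r[9] = 39  (first piece 2, then r[7]=30)
r[10] = 45  (first piece 2, then r[8]=36)
r[11] = 48  (first piece 2, then r[9]=39)
r[12] = 54  (first piece 2, then r[10]=45)
Maximum revenue is $54.
Now minimize piece count subject to staying optimal: for each k, pieces[k] = 1 + min over i with p[i]+r[k−i]=r[k] of pieces[k−i].
pieces[9] = 3
pieces[10] = 5
pieces[11] = 4
pieces[12] = 6

6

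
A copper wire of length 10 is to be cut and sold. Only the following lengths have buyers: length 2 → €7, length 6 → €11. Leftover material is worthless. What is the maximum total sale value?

Build f[k] bottom-up: f[k] = max over allowed piece i of (p[i] + f[k−i]).
f[1] = 0
f[2] = 7
f[3] = 7
f[4] = 14  (first piece 2, then f[2]=7)
f[5] = 14
f[6] = 21  (first piece 2, then f[4]=14)
f[7] = 21
f[8] = 28  (first piece 2, then f[6]=21)
f[9] = 28
f[10] = 35  (first piece 2, then f[8]=28)
One optimal cutting: 2 + 2 + 2 + 2 + 2 → €35.

35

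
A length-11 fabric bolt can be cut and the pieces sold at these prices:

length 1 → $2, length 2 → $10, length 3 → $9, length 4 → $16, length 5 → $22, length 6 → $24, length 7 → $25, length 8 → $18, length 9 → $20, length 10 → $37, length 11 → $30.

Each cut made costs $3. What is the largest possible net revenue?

Let v[k] be the best obtainable value from length k. For each k, try every first piece i and keep the best of price[i] + v[k−i] minus the 3 cut fee when i<k.
v[1] = 2
v[2] = 10
v[3] = 9  (first piece 1, then v[2]=10)
v[4] = 17  (first piece 2, then v[2]=10)
v[5] = 22
v[6] = 24  (first piece 2, then v[4]=17)
v[7] = 29  (first piece 2, then v[5]=22)
v[8] = 31  (first piece 2, then v[6]=24)
v[9] = 36  (first piece 2, then v[7]=29)
v[10] = 41  (first piece 5, then v[5]=22)
v[11] = 43  (first piece 2, then v[9]=36)
One optimal plan: pieces 5 + 2 + 2 + 2 (3 cuts) → $52 − $9 = $43.

43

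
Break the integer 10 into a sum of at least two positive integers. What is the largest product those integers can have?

Fill f[k] for k=2..10: at each k try every first piece i and multiply by the better of (k−i) uncut or f[k−i].
Small cases: f[2]=1, f[3]=2.
f[4] = 2·max(2,1) = 2·2 = 4
f[5] = 2·max(3,2) = 2·3 = 6
f[6] = 3·max(3,2) = 3·3 = 9
f[7] = 2·max(5,6) = 2·6 = 12
f[8] = 2·max(6,9) = 2·9 = 18
f[9] = 3·max(6,9) = 3·9 = 27
f[10] = 2·max(8,18) = 2·18 = 36
One optimal split: 3 + 3 + 2 + 2; product 3·3·2·2 = 36.

36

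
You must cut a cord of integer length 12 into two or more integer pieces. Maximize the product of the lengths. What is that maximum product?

81

Let P[k] be the best product for length k (with at least one cut). For each first piece i, the rest contributes max(k−i, P[k−i]).
P[2] = 1×max(1,0) = 1×1 = 1
P[3] = max(1×2, 2×1) = 2
P[4] = max(1×3, 2×2, 3×1) = 4
P[5] = max(1×4, 2×3, 3×2, 4×1) = 6
P[6] = max(1×6, 2×4, 3×3, 4×2, 5×1) = 9
P[7] = max(1×9, 2×6, 3×4, 4×3, 5×2, 6×1) = 12
P[8] = max(1×12, 2×9, 3×6, …, 6×2, 7×1) = 18
P[9] = max(1×18, 2×12, 3×9, …, 7×2, 8×1) = 27
P[10] = max(1×27, 2×18, 3×12, …, 8×2, 9×1) = 36
P[11] = max(1×36, 2×27, 3×18, …, 9×2, 10×1) = 54
P[12] = max(1×54, 2×36, 3×27, …, 10×2, 11×1) = 81
One optimal split: 3 + 3 + 3 + 3; product 3×3×3×3 = 81.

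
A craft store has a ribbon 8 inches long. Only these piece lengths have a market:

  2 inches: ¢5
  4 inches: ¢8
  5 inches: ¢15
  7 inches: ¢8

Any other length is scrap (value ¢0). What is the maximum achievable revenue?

Let r[k] be the best obtainable value from length k. For each k, try every first piece i and keep the best of price[i] + r[k−i].
r[1] = 0
r[2] = 5
r[3] = 5
r[4] = 10  (first piece 2, then r[2]=5)
r[5] = 15
r[6] = 15
r[7] = 20  (first piece 2, then r[5]=15)
r[8] = 20
One optimal cutting: pieces 5 + 2 with 1 inch of scrap → ¢20.

20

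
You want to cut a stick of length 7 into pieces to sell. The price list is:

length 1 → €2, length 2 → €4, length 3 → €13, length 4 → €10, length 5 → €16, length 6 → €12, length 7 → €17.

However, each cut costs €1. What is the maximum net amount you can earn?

26

Build net[k] bottom-up: net[k] = max over allowed piece i of (p[i] + net[k−i]) − 1 per cut.
net[1] = 2
net[2] = max(2+2-1, 4+0) = 4
net[3] = max(2+4-1, 4+2-1, 13+0) = 13
net[4] = max(2+13-1, 4+4-1, 13+2-1, 10+0) = 14
net[5] = max(2+14-1, 4+13-1, 13+4-1, 10+2-1, 16+0) = 16
net[6] = max(2+16-1, 4+14-1, 13+13-1, 10+4-1, 16+2-1, 12+0) = 25
net[7] = max(2+25-1, 4+16-1, 13+14-1, …, 12+2-1, 17+0) = 26
One optimal plan: pieces 3 + 3 + 1 (2 cuts) → €28 − €2 = €26.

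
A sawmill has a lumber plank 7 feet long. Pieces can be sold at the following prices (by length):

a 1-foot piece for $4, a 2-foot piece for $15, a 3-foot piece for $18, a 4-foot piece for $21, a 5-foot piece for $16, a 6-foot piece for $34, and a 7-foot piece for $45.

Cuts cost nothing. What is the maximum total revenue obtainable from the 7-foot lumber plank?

49

Let best[k] be the best obtainable value from length k. For each k, try every first piece i and keep the best of price[i] + best[k−i].
best[1] = 4
best[2] = max(4+4, 15+0) = 15
best[3] = max(4+15, 15+4, 18+0) = 19
best[4] = max(4+19, 15+15, 18+4, 21+0) = 30
best[5] = max(4+30, 15+19, 18+15, 21+4, 16+0) = 34
best[6] = max(4+34, 15+30, 18+19, 21+15, 16+4, 34+0) = 45
best[7] = max(4+45, 15+34, 18+30, …, 34+4, 45+0) = 49
One optimal cutting: 2 + 2 + 2 + 1 → $15 + $15 + $15 + $4 = $49.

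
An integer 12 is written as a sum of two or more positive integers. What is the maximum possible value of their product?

81

Define P[k] = max over 1≤i<k of i · max(k−i, P[k−i]); the inner max lets the remainder stay uncut if that's better.
P[2] = 1×max(1,0) = 1×1 = 1
P[3] = max(1×2, 2×1) = 2
P[4] = max(1×3, 2×2, 3×1) = 4
P[5] = max(1×4, 2×3, 3×2, 4×1) = 6
P[6] = max(1×6, 2×4, 3×3, 4×2, 5×1) = 9
P[7] = max(1×9, 2×6, 3×4, 4×3, 5×2, 6×1) = 12
P[8] = max(1×12, 2×9, 3×6, …, 6×2, 7×1) = 18
P[9] = max(1×18, 2×12, 3×9, …, 7×2, 8×1) = 27
P[10] = max(1×27, 2×18, 3×12, …, 8×2, 9×1) = 36
P[11] = max(1×36, 2×27, 3×18, …, 9×2, 10×1) = 54
P[12] = max(1×54, 2×36, 3×27, …, 10×2, 11×1) = 81
One optimal split: 3 + 3 + 3 + 3; product 3×3×3×3 = 81.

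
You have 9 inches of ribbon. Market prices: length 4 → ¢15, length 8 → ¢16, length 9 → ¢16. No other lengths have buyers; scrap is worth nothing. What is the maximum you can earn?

Consider every possible first cut. best[k] is the best of p[i]+best[k−i] over all sellable i≤k.
best[1] = 0
best[2] = 0
best[3] = 0
best[4] = 15
best[5] = 15
best[6] = 15
best[7] = 15
best[8] = max(15+15, 16+0) = 30
best[9] = max(15+15, 16+0, 16+0) = 30
One optimal cutting: pieces 4 + 4 with 1 inch of scrap → ¢30.

30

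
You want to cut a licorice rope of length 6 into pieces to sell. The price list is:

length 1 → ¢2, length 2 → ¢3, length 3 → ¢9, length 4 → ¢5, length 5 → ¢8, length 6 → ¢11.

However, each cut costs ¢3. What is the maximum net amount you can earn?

Build r[k] bottom-up: r[k] = max over allowed piece i of (p[i] + r[k−i]) − 3 per cut.
r[1] = 2
r[2] = max(2+2-3, 3+0) = 3
r[3] = max(2+3-3, 3+2-3, 9+0) = 9
r[4] = max(2+9-3, 3+3-3, 9+2-3, 5+0) = 8
r[5] = max(2+8-3, 3+9-3, 9+3-3, 5+2-3, 8+0) = 9
r[6] = max(2+9-3, 3+8-3, 9+9-3, 5+3-3, 8+2-3, 11+0) = 15
One optimal plan: pieces 3 + 3 (1 cut) → ¢18 − ¢3 = ¢15.

15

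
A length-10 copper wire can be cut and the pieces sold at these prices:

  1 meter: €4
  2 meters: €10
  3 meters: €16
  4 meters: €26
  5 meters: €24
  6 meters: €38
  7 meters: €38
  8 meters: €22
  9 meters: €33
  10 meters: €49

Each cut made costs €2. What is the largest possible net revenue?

62

Let v[k] be the best obtainable value from length k. For each k, try every first piece i and keep the best of price[i] + v[k−i] minus the 2 cut fee when i<k.
v[1] = 4
v[2] = 10
v[3] = 16
v[4] = 26
v[5] = 28  (first piece 1, then v[4]=26)
v[6] = 38
v[7] = 40  (first piece 1, then v[6]=38)
v[8] = 50  (first piece 4, then v[4]=26)
v[9] = 52  (first piece 1, then v[8]=50)
v[10] = 62  (first piece 4, then v[6]=38)
One optimal plan: pieces 6 + 4 (1 cut) → €64 − €2 = €62.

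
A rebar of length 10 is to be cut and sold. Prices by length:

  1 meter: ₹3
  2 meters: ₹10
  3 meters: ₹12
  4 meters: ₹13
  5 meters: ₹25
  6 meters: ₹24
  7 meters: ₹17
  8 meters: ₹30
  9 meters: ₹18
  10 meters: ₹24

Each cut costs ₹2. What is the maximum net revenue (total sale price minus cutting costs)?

48

Consider every possible first cut. v[k] is the best of p[i]+v[k−i] over all sellable i≤k, charging 2 whenever i<k.
v[1] = 3
v[2] = 10
v[3] = 12
v[4] = 18  (first piece 2, then v[2]=10)
v[5] = 25
v[6] = 26  (first piece 1, then v[5]=25)
v[7] = 33  (first piece 2, then v[5]=25)
v[8] = 35  (first piece 3, then v[5]=25)
v[9] = 41  (first piece 2, then v[7]=33)
v[10] = 48  (first piece 5, then v[5]=25)
One optimal plan: pieces 5 + 5 (1 cut) → ₹50 − ₹2 = ₹48.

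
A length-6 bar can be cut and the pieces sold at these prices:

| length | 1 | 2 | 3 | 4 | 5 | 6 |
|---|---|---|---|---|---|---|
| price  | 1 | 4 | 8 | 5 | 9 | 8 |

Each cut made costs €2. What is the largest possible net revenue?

Consider every possible first cut. r[k] is the best of p[i]+r[k−i] over all sellable i≤k, charging 2 whenever i<k.
r[1] = 1
r[2] = 4
r[3] = 8
r[4] = 7  (first piece 1, then r[3]=8)
r[5] = 10  (first piece 2, then r[3]=8)
r[6] = 14  (first piece 3, then r[3]=8)
One optimal plan: pieces 3 + 3 (1 cut) → €16 − €2 = €14.

14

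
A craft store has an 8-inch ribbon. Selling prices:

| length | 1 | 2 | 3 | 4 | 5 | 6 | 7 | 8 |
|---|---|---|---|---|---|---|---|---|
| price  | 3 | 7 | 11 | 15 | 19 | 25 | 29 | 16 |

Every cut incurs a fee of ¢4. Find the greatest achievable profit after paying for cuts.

Consider every possible first cut. net[k] is the best of p[i]+net[k−i] over all sellable i≤k, charging 4 whenever i<k.
net[1] = 3
net[2] = max(3+3-4, 7+0) = 7
net[3] = max(3+7-4, 7+3-4, 11+0) = 11
net[4] = max(3+11-4, 7+7-4, 11+3-4, 15+0) = 15
net[5] = max(3+15-4, 7+11-4, 11+7-4, 15+3-4, 19+0) = 19
net[6] = max(3+19-4, 7+15-4, 11+11-4, 15+7-4, 19+3-4, 25+0) = 25
net[7] = max(3+25-4, 7+19-4, 11+15-4, …, 25+3-4, 29+0) = 29
net[8] = max(3+29-4, 7+25-4, 11+19-4, …, 29+3-4, 16+0) = 28
One optimal plan: pieces 7 + 1 (1 cut) → ¢32 − ¢4 = ¢28.

28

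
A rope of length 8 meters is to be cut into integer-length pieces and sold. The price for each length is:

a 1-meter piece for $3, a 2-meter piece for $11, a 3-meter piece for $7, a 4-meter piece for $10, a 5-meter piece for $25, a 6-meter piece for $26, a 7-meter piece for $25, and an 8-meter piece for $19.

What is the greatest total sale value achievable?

44

Consider every possible first cut. r[k] is the best of p[i]+r[k−i] over all sellable i≤k.
r[1] = 3
r[2] = max(3+3, 11+0) = 11
r[3] = max(3+11, 11+3, 7+0) = 14
r[4] = max(3+14, 11+11, 7+3, 10+0) = 22
r[5] = max(3+22, 11+14, 7+11, 10+3, 25+0) = 25
r[6] = max(3+25, 11+22, 7+14, 10+11, 25+3, 26+0) = 33
r[7] = max(3+33, 11+25, 7+22, …, 26+3, 25+0) = 36
r[8] = max(3+36, 11+33, 7+25, …, 25+3, 19+0) = 44
One optimal cutting: 2 + 2 + 2 + 2 → $11 + $11 + $11 + $11 = $44.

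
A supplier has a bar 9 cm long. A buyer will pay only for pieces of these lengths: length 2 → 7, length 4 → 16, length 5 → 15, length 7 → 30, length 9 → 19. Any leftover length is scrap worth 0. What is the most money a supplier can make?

Consider every possible first cut. best[k] is the best of p[i]+best[k−i] over all sellable i≤k.
best[1] = 0
best[2] = 7
best[3] = 7
best[4] = max(7+7, 16+0) = 16
best[5] = max(7+7, 16+0, 15+0) = 16
best[6] = max(7+16, 16+7, 15+0) = 23
best[7] = max(7+16, 16+7, 15+7, 30+0) = 30
best[8] = max(7+23, 16+16, 15+7, 30+0) = 32
best[9] = max(7+30, 16+16, 15+16, 30+7, 19+0) = 37
One optimal cutting: 7 + 2 → 37.

37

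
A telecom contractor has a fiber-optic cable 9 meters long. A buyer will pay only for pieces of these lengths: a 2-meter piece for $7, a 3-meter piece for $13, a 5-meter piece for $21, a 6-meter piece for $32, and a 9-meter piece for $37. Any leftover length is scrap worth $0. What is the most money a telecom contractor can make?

Let f[k] be the best obtainable value from length k. For each k, try every first piece i and keep the best of price[i] + f[k−i].
f[1] = 0
f[2] = 7
f[3] = max(7+0, 13+0) = 13
f[4] = max(7+7, 13+0) = 14
f[5] = max(7+13, 13+7, 21+0) = 21
f[6] = max(7+14, 13+13, 21+0, 32+0) = 32
f[7] = max(7+21, 13+14, 21+7, 32+0) = 32
f[8] = max(7+32, 13+21, 21+13, 32+7) = 39
f[9] = max(7+32, 13+32, 21+14, 32+13, 37+0) = 45
One optimal cutting: 6 + 3 → $45.

45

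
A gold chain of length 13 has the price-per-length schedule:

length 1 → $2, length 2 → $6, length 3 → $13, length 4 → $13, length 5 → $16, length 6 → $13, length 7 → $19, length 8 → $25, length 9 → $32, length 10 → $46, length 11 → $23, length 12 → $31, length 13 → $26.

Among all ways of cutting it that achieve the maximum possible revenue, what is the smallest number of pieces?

2

Let r[k] be the best obtainable value from length k. For each k, try every first piece i and keep the best of price[i] + r[k−i].
r[1] = 2
r[2] = max(2+2, 6+0) = 6
r[3] = max(2+6, 6+2, 13+0) = 13
r[4] = max(2+13, 6+6, 13+2, 13+0) = 15
r[5] = max(2+15, 6+13, 13+6, 13+2, 16+0) = 19
r[6] = max(2+19, 6+15, 13+13, 13+6, 16+2, 13+0) = 26
r[7] = max(2+26, 6+19, 13+15, …, 13+2, 19+0) = 28
r[8] = max(2+28, 6+26, 13+19, …, 19+2, 25+0) = 32
r[9] = max(2+32, 6+28, 13+26, …, 25+2, 32+0) = 39
r[10] = max(2+39, 6+32, 13+28, …, 32+2, 46+0) = 46
r[11] = max(2+46, 6+39, 13+32, …, 46+2, 23+0) = 48
r[12] = max(2+48, 6+46, 13+39, …, 23+2, 31+0) = 52
r[13] = max(2+52, 6+48, 13+46, …, 31+2, 26+0) = 59
Maximum revenue is $59.
Now minimize piece count subject to staying optimal: for each k, pieces[k] = 1 + min over i with p[i]+r[k−i]=r[k] of pieces[k−i].
pieces[10] = 1
pieces[11] = 2
pieces[12] = 2
pieces[13] = 2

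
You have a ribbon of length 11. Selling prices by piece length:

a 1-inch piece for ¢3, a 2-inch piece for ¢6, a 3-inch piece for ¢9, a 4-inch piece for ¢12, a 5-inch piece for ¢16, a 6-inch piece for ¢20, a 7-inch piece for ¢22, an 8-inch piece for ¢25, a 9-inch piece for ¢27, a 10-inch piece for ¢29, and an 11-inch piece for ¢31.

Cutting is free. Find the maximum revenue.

36

Consider every possible first cut. best[k] is the best of p[i]+best[k−i] over all sellable i≤k.
best[1] = 3
best[2] = max(3+3, 6+0) = 6
best[3] = max(3+6, 6+3, 9+0) = 9
best[4] = max(3+9, 6+6, 9+3, 12+0) = 12
best[5] = max(3+12, 6+9, 9+6, 12+3, 16+0) = 16
best[6] = max(3+16, 6+12, 9+9, 12+6, 16+3, 20+0) = 20
best[7] = max(3+20, 6+16, 9+12, …, 20+3, 22+0) = 23
best[8] = max(3+23, 6+20, 9+16, …, 22+3, 25+0) = 26
best[9] = max(3+26, 6+23, 9+20, …, 25+3, 27+0) = 29
best[10] = max(3+29, 6+26, 9+23, …, 27+3, 29+0) = 32
best[11] = max(3+32, 6+29, 9+26, …, 29+3, 31+0) = 36
One optimal cutting: 6 + 5 → ¢20 + ¢16 = ¢36.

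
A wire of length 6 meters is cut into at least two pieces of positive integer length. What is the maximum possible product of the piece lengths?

9

Fill prod[k] for k=2..6: at each k try every first piece i and multiply by the better of (k−i) uncut or prod[k−i].
prod[2] = 1·max(1,0) = 1·1 = 1
prod[3] = max(1·2, 2·1) = 2
prod[4] = max(1·3, 2·2, 3·1) = 4
prod[5] = max(1·4, 2·3, 3·2, 4·1) = 6
prod[6] = max(1·6, 2·4, 3·3, 4·2, 5·1) = 9
One optimal split: 3 + 3; product 3·3 = 9.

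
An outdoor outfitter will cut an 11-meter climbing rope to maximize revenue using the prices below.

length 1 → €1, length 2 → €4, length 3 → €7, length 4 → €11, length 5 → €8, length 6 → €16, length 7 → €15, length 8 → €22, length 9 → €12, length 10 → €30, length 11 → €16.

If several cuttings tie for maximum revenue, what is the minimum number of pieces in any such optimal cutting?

Consider every possible first cut. r[k] is the best of p[i]+r[k−i] over all sellable i≤k.
r[1] = 1
r[2] = max(1+1, 4+0) = 4
r[3] = max(1+4, 4+1, 7+0) = 7
r[4] = max(1+7, 4+4, 7+1, 11+0) = 11
r[5] = max(1+11, 4+7, 7+4, 11+1, 8+0) = 12
r[6] = max(1+12, 4+11, 7+7, 11+4, 8+1, 16+0) = 16
r[7] = max(1+16, 4+12, 7+11, …, 16+1, 15+0) = 18
r[8] = max(1+18, 4+16, 7+12, …, 15+1, 22+0) = 22
r[9] = max(1+22, 4+18, 7+16, …, 22+1, 12+0) = 23
r[10] = max(1+23, 4+22, 7+18, …, 12+1, 30+0) = 30
r[11] = max(1+30, 4+23, 7+22, …, 30+1, 16+0) = 31
Maximum revenue is €31.
Now minimize piece count subject to staying optimal: for each k, pieces[k] = 1 + min over i with p[i]+r[k−i]=r[k] of pieces[k−i].
pieces[8] = 1
pieces[9] = 2
pieces[10] = 1
pieces[11] = 2

2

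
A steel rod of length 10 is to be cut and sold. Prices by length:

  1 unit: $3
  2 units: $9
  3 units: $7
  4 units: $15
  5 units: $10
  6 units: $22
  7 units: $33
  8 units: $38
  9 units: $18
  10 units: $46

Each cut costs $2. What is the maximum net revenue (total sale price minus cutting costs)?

46

Let r[k] be the best obtainable value from length k. For each k, try every first piece i and keep the best of price[i] + r[k−i] minus the 2 cut fee when i<k.
r[1] = 3
r[2] = max(3+3-2, 9+0) = 9
r[3] = max(3+9-2, 9+3-2, 7+0) = 10
r[4] = max(3+10-2, 9+9-2, 7+3-2, 15+0) = 16
r[5] = max(3+16-2, 9+10-2, 7+9-2, 15+3-2, 10+0) = 17
r[6] = max(3+17-2, 9+16-2, 7+10-2, 15+9-2, 10+3-2, 22+0) = 23
r[7] = max(3+23-2, 9+17-2, 7+16-2, …, 22+3-2, 33+0) = 33
r[8] = max(3+33-2, 9+23-2, 7+17-2, …, 33+3-2, 38+0) = 38
r[9] = max(3+38-2, 9+33-2, 7+23-2, …, 38+3-2, 18+0) = 40
r[10] = max(3+40-2, 9+38-2, 7+33-2, …, 18+3-2, 46+0) = 46
Best is to make no cuts and sell whole for $46.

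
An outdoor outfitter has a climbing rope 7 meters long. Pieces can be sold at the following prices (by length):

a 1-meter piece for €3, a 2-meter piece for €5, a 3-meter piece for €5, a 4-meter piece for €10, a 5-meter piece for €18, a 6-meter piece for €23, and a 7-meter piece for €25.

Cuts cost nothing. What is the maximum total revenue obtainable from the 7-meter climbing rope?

Let r[k] be the best obtainable value from length k. For each k, try every first piece i and keep the best of price[i] + r[k−i].
r[1] = 3
r[2] = max(3+3, 5+0) = 6
r[3] = max(3+6, 5+3, 5+0) = 9
r[4] = max(3+9, 5+6, 5+3, 10+0) = 12
r[5] = max(3+12, 5+9, 5+6, 10+3, 18+0) = 18
r[6] = max(3+18, 5+12, 5+9, 10+6, 18+3, 23+0) = 23
r[7] = max(3+23, 5+18, 5+12, …, 23+3, 25+0) = 26
One optimal cutting: 6 + 1 → €23 + €3 = €26.

26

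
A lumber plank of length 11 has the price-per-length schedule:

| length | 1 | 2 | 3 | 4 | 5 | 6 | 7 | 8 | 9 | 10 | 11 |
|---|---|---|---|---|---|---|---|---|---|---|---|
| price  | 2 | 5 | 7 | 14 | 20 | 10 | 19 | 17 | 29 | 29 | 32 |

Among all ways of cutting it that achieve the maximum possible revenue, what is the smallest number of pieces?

Let r[k] be the best obtainable value from length k. For each k, try every first piece i and keep the best of price[i] + r[k−i].
r[1] = 2
r[2] = max(2+2, 5+0) = 5
r[3] = max(2+5, 5+2, 7+0) = 7
r[4] = max(2+7, 5+5, 7+2, 14+0) = 14
r[5] = max(2+14, 5+7, 7+5, 14+2, 20+0) = 20
r[6] = max(2+20, 5+14, 7+7, 14+5, 20+2, 10+0) = 22
r[7] = max(2+22, 5+20, 7+14, …, 10+2, 19+0) = 25
r[8] = max(2+25, 5+22, 7+20, …, 19+2, 17+0) = 28
r[9] = max(2+28, 5+25, 7+22, …, 17+2, 29+0) = 34
r[10] = max(2+34, 5+28, 7+25, …, 29+2, 29+0) = 40
r[11] = max(2+40, 5+34, 7+28, …, 29+2, 32+0) = 42
Maximum revenue is $42.
Now minimize piece count subject to staying optimal: for each k, pieces[k] = 1 + min over i with p[i]+r[k−i]=r[k] of pieces[k−i].
pieces[8] = 2
pieces[9] = 2
pieces[10] = 2
pieces[11] = 3

3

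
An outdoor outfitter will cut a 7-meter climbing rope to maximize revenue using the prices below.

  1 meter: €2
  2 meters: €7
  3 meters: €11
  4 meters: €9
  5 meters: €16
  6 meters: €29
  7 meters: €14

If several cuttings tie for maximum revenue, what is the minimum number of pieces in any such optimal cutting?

2

Let r[k] be the best obtainable value from length k. For each k, try every first piece i and keep the best of price[i] + r[k−i].
r[1] = 2
r[2] = max(2+2, 7+0) = 7
r[3] = max(2+7, 7+2, 11+0) = 11
r[4] = max(2+11, 7+7, 11+2, 9+0) = 14
r[5] = max(2+14, 7+11, 11+7, 9+2, 16+0) = 18
r[6] = max(2+18, 7+14, 11+11, 9+7, 16+2, 29+0) = 29
r[7] = max(2+29, 7+18, 11+14, …, 29+2, 14+0) = 31
Maximum revenue is €31.
Now minimize piece count subject to staying optimal: for each k, pieces[k] = 1 + min over i with p[i]+r[k−i]=r[k] of pieces[k−i].
pieces[4] = 2
pieces[5] = 2
pieces[6] = 1
pieces[7] = 2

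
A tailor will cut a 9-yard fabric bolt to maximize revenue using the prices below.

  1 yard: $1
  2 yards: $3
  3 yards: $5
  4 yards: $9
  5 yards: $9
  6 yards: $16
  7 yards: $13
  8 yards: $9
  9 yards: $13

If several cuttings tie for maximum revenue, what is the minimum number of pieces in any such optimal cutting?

Consider every possible first cut. r[k] is the best of p[i]+r[k−i] over all sellable i≤k.
r[1] = 1
r[2] = max(1+1, 3+0) = 3
r[3] = max(1+3, 3+1, 5+0) = 5
r[4] = max(1+5, 3+3, 5+1, 9+0) = 9
r[5] = max(1+9, 3+5, 5+3, 9+1, 9+0) = 10
r[6] = max(1+10, 3+9, 5+5, 9+3, 9+1, 16+0) = 16
r[7] = max(1+16, 3+10, 5+9, …, 16+1, 13+0) = 17
r[8] = max(1+17, 3+16, 5+10, …, 13+1, 9+0) = 19
r[9] = max(1+19, 3+17, 5+16, …, 9+1, 13+0) = 21
Maximum revenue is $21.
Now minimize piece count subject to staying optimal: for each k, pieces[k] = 1 + min over i with p[i]+r[k−i]=r[k] of pieces[k−i].
pieces[6] = 1
pieces[7] = 2
pieces[8] = 2
pieces[9] = 2

2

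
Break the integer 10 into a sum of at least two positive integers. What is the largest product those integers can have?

36

Fill f[k] for k=2..10: at each k try every first piece i and multiply by the better of (k−i) uncut or f[k−i].
f[2] = 1*max(1,0) = 1*1 = 1
f[3] = max(1*2, 2*1) = 2
f[4] = max(1*3, 2*2, 3*1) = 4
f[5] = max(1*4, 2*3, 3*2, 4*1) = 6
f[6] = max(1*6, 2*4, 3*3, 4*2, 5*1) = 9
f[7] = max(1*9, 2*6, 3*4, 4*3, 5*2, 6*1) = 12
f[8] = max(1*12, 2*9, 3*6, …, 6*2, 7*1) = 18
f[9] = max(1*18, 2*12, 3*9, …, 7*2, 8*1) = 27
f[10] = max(1*27, 2*18, 3*12, …, 8*2, 9*1) = 36
One optimal split: 3 + 3 + 2 + 2; product 3*3*2*2 = 36.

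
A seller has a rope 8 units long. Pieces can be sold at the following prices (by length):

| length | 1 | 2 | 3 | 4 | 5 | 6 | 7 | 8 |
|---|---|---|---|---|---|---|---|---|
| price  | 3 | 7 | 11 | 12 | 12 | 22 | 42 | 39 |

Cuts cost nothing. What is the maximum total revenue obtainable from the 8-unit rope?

45

Consider every possible first cut. best[k] is the best of p[i]+best[k−i] over all sellable i≤k.
best[1] = 3
best[2] = max(3+3, 7+0) = 7
best[3] = max(3+7, 7+3, 11+0) = 11
best[4] = max(3+11, 7+7, 11+3, 12+0) = 14
best[5] = max(3+14, 7+11, 11+7, 12+3, 12+0) = 18
best[6] = max(3+18, 7+14, 11+11, 12+7, 12+3, 22+0) = 22
best[7] = max(3+22, 7+18, 11+14, …, 22+3, 42+0) = 42
best[8] = max(3+42, 7+22, 11+18, …, 42+3, 39+0) = 45
One optimal cutting: 7 + 1 → 42 + 3 = 45.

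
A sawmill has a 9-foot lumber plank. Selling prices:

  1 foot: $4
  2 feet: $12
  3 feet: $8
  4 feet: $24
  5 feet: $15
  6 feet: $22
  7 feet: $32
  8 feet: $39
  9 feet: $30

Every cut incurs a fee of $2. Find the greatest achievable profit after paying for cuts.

Let net[k] be the best obtainable value from length k. For each k, try every first piece i and keep the best of price[i] + net[k−i] minus the 2 cut fee when i<k.
net[1] = 4
net[2] = max(4+4-2, 12+0) = 12
net[3] = max(4+12-2, 12+4-2, 8+0) = 14
net[4] = max(4+14-2, 12+12-2, 8+4-2, 24+0) = 24
net[5] = max(4+24-2, 12+14-2, 8+12-2, 24+4-2, 15+0) = 26
net[6] = max(4+26-2, 12+24-2, 8+14-2, 24+12-2, 15+4-2, 22+0) = 34
net[7] = max(4+34-2, 12+26-2, 8+24-2, …, 22+4-2, 32+0) = 36
net[8] = max(4+36-2, 12+34-2, 8+26-2, …, 32+4-2, 39+0) = 46
net[9] = max(4+46-2, 12+36-2, 8+34-2, …, 39+4-2, 30+0) = 48
One optimal plan: pieces 4 + 4 + 1 (2 cuts) → $52 − $4 = $48.

48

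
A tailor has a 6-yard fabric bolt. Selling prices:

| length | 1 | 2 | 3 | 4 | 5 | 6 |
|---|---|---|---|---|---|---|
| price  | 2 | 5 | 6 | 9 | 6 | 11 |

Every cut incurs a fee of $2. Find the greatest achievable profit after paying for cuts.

Let net[k] be the best obtainable value from length k. For each k, try every first piece i and keep the best of price[i] + net[k−i] minus the 2 cut fee when i<k.
net[1] = 2
net[2] = max(2+2-2, 5+0) = 5
net[3] = max(2+5-2, 5+2-2, 6+0) = 6
net[4] = max(2+6-2, 5+5-2, 6+2-2, 9+0) = 9
net[5] = max(2+9-2, 5+6-2, 6+5-2, 9+2-2, 6+0) = 9
net[6] = max(2+9-2, 5+9-2, 6+6-2, 9+5-2, 6+2-2, 11+0) = 12
One optimal plan: pieces 4 + 2 (1 cut) → $14 − $2 = $12.

12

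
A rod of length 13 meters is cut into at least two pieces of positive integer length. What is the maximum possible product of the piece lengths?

Let P[k] be the best product for length k (with at least one cut). For each first piece i, the rest contributes max(k−i, P[k−i]).
Small cases: P[2]=1, P[3]=2, P[4]=4, P[5]=6, P[6]=9, P[7]=12, P[8]=18.
P[9] = max(1*18, 2*12, 3*9, …, 7*2, 8*1) = 27
P[10] = max(1*27, 2*18, 3*12, …, 8*2, 9*1) = 36
P[11] = max(1*36, 2*27, 3*18, …, 9*2, 10*1) = 54
P[12] = max(1*54, 2*36, 3*27, …, 10*2, 11*1) = 81
P[13] = max(1*81, 2*54, 3*36, …, 11*2, 12*1) = 108
One optimal split: 3 + 3 + 3 + 2 + 2; product 3*3*3*2*2 = 108.

108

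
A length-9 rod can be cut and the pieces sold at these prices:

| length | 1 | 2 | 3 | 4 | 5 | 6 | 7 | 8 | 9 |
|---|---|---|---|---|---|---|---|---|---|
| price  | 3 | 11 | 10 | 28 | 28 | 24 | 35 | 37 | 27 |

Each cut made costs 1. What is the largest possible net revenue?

Build v[k] bottom-up: v[k] = max over allowed piece i of (p[i] + v[k−i]) − 1 per cut.
v[1] = 3
v[2] = max(3+3-1, 11+0) = 11
v[3] = max(3+11-1, 11+3-1, 10+0) = 13
v[4] = max(3+13-1, 11+11-1, 10+3-1, 28+0) = 28
v[5] = max(3+28-1, 11+13-1, 10+11-1, 28+3-1, 28+0) = 30
v[6] = max(3+30-1, 11+28-1, 10+13-1, 28+11-1, 28+3-1, 24+0) = 38
v[7] = max(3+38-1, 11+30-1, 10+28-1, …, 24+3-1, 35+0) = 40
v[8] = max(3+40-1, 11+38-1, 10+30-1, …, 35+3-1, 37+0) = 55
v[9] = max(3+55-1, 11+40-1, 10+38-1, …, 37+3-1, 27+0) = 57
One optimal plan: pieces 4 + 4 + 1 (2 cuts) → 59 − 2 = 57.

57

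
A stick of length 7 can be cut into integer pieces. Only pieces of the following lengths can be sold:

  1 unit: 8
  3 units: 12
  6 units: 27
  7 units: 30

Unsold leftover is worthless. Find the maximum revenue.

Consider every possible first cut. best[k] is the best of p[i]+best[k−i] over all sellable i≤k.
best[1] = 8
best[2] = 16  (first piece 1, then best[1]=8)
best[3] = 24  (first piece 1, then best[2]=16)
best[4] = 32  (first piece 1, then best[3]=24)
best[5] = 40  (first piece 1, then best[4]=32)
best[6] = 48  (first piece 1, then best[5]=40)
best[7] = 56  (first piece 1, then best[6]=48)
One optimal cutting: 1 + 1 + 1 + 1 + 1 + 1 + 1 → 56.

56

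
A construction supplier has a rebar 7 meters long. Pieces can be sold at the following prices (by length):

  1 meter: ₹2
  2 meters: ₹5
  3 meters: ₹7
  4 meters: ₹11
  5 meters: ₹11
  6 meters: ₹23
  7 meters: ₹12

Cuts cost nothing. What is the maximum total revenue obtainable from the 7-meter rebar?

25

Let best[k] be the best obtainable value from length k. For each k, try every first piece i and keep the best of price[i] + best[k−i].
best[1] = 2
best[2] = max(2+2, 5+0) = 5
best[3] = max(2+5, 5+2, 7+0) = 7
best[4] = max(2+7, 5+5, 7+2, 11+0) = 11
best[5] = max(2+11, 5+7, 7+5, 11+2, 11+0) = 13
best[6] = max(2+13, 5+11, 7+7, 11+5, 11+2, 23+0) = 23
best[7] = max(2+23, 5+13, 7+11, …, 23+2, 12+0) = 25
One optimal cutting: 6 + 1 → ₹23 + ₹2 = ₹25.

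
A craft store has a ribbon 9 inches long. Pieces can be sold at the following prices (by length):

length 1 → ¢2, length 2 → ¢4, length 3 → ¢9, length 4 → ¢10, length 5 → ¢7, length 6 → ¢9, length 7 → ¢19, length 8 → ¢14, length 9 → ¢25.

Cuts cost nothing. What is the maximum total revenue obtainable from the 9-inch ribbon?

Let best[k] be the best obtainable value from length k. For each k, try every first piece i and keep the best of price[i] + best[k−i].
best[1] = 2
best[2] = max(2+2, 4+0) = 4
best[3] = max(2+4, 4+2, 9+0) = 9
best[4] = max(2+9, 4+4, 9+2, 10+0) = 11
best[5] = max(2+11, 4+9, 9+4, 10+2, 7+0) = 13
best[6] = max(2+13, 4+11, 9+9, 10+4, 7+2, 9+0) = 18
best[7] = max(2+18, 4+13, 9+11, …, 9+2, 19+0) = 20
best[8] = max(2+20, 4+18, 9+13, …, 19+2, 14+0) = 22
best[9] = max(2+22, 4+20, 9+18, …, 14+2, 25+0) = 27
One optimal cutting: 3 + 3 + 3 → ¢9 + ¢9 + ¢9 = ¢27.

27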